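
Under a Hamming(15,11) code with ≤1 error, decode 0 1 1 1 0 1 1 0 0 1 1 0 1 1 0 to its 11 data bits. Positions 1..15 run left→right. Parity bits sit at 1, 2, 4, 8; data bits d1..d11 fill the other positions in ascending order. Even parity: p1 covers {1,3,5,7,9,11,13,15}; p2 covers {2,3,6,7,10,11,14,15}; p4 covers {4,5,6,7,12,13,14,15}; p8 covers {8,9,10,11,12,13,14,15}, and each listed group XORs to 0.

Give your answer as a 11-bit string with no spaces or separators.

s1 (pos 1,3,5,7,9,11,13,15): 0⊕1⊕0⊕1⊕0⊕1⊕1⊕0 = 0
s2 (pos 2,3,6,7,10,11,14,15): 1⊕1⊕1⊕1⊕1⊕1⊕1⊕0 = 1
s4 (pos 4,5,6,7,12,13,14,15): 1⊕0⊕1⊕1⊕0⊕1⊕1⊕0 = 1
s8 (pos 8,9,10,11,12,13,14,15): 0⊕0⊕1⊕1⊕0⊕1⊕1⊕0 = 0
Syndrome s8…s1 = 0110 → error at position 6.
Flip position 6: 011101100110110 → 011100100110110
Read data bits from positions 3,5,6,7,9,10,11,12,13,14,15: 10010110110

10010110110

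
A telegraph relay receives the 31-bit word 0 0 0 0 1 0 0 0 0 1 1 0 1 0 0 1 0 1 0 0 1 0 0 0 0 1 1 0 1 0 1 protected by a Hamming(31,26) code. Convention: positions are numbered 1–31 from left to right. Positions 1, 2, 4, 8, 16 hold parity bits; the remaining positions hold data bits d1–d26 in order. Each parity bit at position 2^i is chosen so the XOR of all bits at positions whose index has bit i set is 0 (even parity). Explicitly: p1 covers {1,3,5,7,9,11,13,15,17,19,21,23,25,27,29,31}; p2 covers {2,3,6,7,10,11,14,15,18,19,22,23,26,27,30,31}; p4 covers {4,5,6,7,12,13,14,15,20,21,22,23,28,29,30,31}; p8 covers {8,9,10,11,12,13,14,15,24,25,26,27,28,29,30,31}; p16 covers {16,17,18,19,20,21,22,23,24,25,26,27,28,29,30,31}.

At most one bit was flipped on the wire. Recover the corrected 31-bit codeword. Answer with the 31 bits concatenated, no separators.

0000100001101001010010000110001

s1 (pos 1,3,5,7,9,11,13,15,17,19,21,23,25,27,29,31): 0⊕0⊕1⊕0⊕0⊕1⊕1⊕0⊕0⊕0⊕1⊕0⊕0⊕1⊕1⊕1 = 1
s2 (pos 2,3,6,7,10,11,14,15,18,19,22,23,26,27,30,31): 0⊕0⊕0⊕0⊕1⊕1⊕0⊕0⊕1⊕0⊕0⊕0⊕1⊕1⊕0⊕1 = 0
s4 (pos 4,5,6,7,12,13,14,15,20,21,22,23,28,29,30,31): 0⊕1⊕0⊕0⊕0⊕1⊕0⊕0⊕0⊕1⊕0⊕0⊕0⊕1⊕0⊕1 = 1
s8 (pos 8,9,10,11,12,13,14,15,24,25,26,27,28,29,30,31): 0⊕0⊕1⊕1⊕0⊕1⊕0⊕0⊕0⊕0⊕1⊕1⊕0⊕1⊕0⊕1 = 1
s16 (pos 16,17,18,19,20,21,22,23,24,25,26,27,28,29,30,31): 1⊕0⊕1⊕0⊕0⊕1⊕0⊕0⊕0⊕0⊕1⊕1⊕0⊕1⊕0⊕1 = 1
Syndrome s16…s1 = 11101 → error at position 29.
Flip position 29: 0000100001101001010010000110101 → 0000100001101001010010000110001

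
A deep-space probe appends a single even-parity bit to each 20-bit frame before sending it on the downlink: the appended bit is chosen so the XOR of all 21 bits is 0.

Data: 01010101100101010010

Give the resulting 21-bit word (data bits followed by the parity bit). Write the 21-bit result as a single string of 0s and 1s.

010101011001010100101

XOR of the 20 data bits: 0⊕1⊕0⊕1⊕0⊕1⊕0⊕1⊕1⊕0⊕0⊕1⊕0⊕1⊕0⊕1⊕0⊕0⊕1⊕0 = 1
Parity bit = 1 (so all 21 bits XOR to 0).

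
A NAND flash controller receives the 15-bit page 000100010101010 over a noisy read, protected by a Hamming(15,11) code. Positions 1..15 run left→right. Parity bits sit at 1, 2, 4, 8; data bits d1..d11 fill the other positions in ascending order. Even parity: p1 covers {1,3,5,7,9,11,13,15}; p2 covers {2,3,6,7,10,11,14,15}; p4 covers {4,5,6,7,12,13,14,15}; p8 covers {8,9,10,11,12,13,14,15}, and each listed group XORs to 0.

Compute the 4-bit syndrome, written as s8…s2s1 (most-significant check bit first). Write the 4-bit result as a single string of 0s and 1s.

s1 (pos 1,3,5,7,9,11,13,15): 0⊕0⊕0⊕0⊕0⊕0⊕0⊕0 = 0
s2 (pos 2,3,6,7,10,11,14,15): 0⊕0⊕0⊕0⊕1⊕0⊕1⊕0 = 0
s4 (pos 4,5,6,7,12,13,14,15): 1⊕0⊕0⊕0⊕1⊕0⊕1⊕0 = 1
s8 (pos 8,9,10,11,12,13,14,15): 1⊕0⊕1⊕0⊕1⊕0⊕1⊕0 = 0
Syndrome s8…s1 = 0100 → error at position 4.

0100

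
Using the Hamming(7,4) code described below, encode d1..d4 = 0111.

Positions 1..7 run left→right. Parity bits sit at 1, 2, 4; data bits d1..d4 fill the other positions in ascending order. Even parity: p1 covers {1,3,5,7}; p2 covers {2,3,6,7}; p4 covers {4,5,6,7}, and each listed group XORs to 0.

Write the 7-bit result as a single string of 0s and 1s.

0001111

Place data at non-parity positions: p1 p2 0 p4 1 1 1
p1 (pos 1,3,5,7): XOR of data positions = 0⊕1⊕1 = 0
p2 (pos 2,3,6,7): XOR of data positions = 0⊕1⊕1 = 0
p4 (pos 4,5,6,7): XOR of data positions = 1⊕1⊕1 = 1
Codeword: 0001111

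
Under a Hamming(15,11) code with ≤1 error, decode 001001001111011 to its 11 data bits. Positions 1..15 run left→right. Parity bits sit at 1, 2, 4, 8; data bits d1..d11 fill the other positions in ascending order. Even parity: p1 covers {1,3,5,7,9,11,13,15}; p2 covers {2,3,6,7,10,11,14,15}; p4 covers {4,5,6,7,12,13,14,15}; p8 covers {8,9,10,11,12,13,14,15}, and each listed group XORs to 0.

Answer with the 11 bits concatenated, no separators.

s1 (pos 1,3,5,7,9,11,13,15): 0⊕1⊕0⊕0⊕1⊕1⊕0⊕1 = 0
s2 (pos 2,3,6,7,10,11,14,15): 0⊕1⊕1⊕0⊕1⊕1⊕1⊕1 = 0
s4 (pos 4,5,6,7,12,13,14,15): 0⊕0⊕1⊕0⊕1⊕0⊕1⊕1 = 0
s8 (pos 8,9,10,11,12,13,14,15): 0⊕1⊕1⊕1⊕1⊕0⊕1⊕1 = 0
Syndrome s8…s1 = 0000 → no error.
Read data bits from positions 3,5,6,7,9,10,11,12,13,14,15: 10101111011

10101111011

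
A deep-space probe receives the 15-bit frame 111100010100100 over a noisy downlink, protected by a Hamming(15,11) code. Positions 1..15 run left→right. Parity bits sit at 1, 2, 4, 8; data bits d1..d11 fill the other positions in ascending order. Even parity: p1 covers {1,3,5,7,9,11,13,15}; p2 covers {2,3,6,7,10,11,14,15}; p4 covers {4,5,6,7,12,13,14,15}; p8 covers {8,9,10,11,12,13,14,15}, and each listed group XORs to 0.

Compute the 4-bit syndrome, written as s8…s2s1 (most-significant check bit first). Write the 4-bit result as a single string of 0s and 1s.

1011

s1 (pos 1,3,5,7,9,11,13,15): 1⊕1⊕0⊕0⊕0⊕0⊕1⊕0 = 1
s2 (pos 2,3,6,7,10,11,14,15): 1⊕1⊕0⊕0⊕1⊕0⊕0⊕0 = 1
s4 (pos 4,5,6,7,12,13,14,15): 1⊕0⊕0⊕0⊕0⊕1⊕0⊕0 = 0
s8 (pos 8,9,10,11,12,13,14,15): 1⊕0⊕1⊕0⊕0⊕1⊕0⊕0 = 1
Syndrome s8…s1 = 1011 → error at position 11.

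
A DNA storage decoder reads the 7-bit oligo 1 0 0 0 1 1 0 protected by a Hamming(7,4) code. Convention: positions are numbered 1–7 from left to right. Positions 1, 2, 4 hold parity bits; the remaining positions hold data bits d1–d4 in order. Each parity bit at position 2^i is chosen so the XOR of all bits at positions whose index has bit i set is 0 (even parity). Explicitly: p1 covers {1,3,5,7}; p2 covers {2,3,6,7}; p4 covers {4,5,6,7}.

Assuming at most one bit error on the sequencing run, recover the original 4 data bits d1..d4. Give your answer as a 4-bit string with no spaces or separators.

0110

s1 (pos 1,3,5,7): 1⊕0⊕1⊕0 = 0
s2 (pos 2,3,6,7): 0⊕0⊕1⊕0 = 1
s4 (pos 4,5,6,7): 0⊕1⊕1⊕0 = 0
Syndrome s4…s1 = 010 → error at position 2.
Flip position 2: 1000110 → 1100110
Read data bits from positions 3,5,6,7: 0110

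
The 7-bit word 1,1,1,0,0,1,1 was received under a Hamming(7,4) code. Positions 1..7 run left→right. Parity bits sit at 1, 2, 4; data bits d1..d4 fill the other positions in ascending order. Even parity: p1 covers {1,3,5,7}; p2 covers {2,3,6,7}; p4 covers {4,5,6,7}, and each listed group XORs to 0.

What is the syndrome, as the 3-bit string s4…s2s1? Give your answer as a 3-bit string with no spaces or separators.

s1 (pos 1,3,5,7): 1⊕1⊕0⊕1 = 1
s2 (pos 2,3,6,7): 1⊕1⊕1⊕1 = 0
s4 (pos 4,5,6,7): 0⊕0⊕1⊕1 = 0
Syndrome s4…s1 = 001 → error at position 1.

001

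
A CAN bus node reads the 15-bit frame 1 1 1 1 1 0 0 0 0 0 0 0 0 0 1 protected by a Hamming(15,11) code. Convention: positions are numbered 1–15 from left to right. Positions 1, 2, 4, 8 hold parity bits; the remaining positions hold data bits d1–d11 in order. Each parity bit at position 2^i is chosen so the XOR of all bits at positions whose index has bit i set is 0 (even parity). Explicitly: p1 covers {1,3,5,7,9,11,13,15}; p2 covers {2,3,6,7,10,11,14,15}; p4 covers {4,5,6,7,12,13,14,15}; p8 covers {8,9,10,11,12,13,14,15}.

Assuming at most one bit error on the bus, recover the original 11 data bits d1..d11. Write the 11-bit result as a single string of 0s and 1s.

11000000011

s1 (pos 1,3,5,7,9,11,13,15): 1⊕1⊕1⊕0⊕0⊕0⊕0⊕1 = 0
s2 (pos 2,3,6,7,10,11,14,15): 1⊕1⊕0⊕0⊕0⊕0⊕0⊕1 = 1
s4 (pos 4,5,6,7,12,13,14,15): 1⊕1⊕0⊕0⊕0⊕0⊕0⊕1 = 1
s8 (pos 8,9,10,11,12,13,14,15): 0⊕0⊕0⊕0⊕0⊕0⊕0⊕1 = 1
Syndrome s8…s1 = 1110 → error at position 14.
Flip position 14: 111110000000001 → 111110000000011
Read data bits from positions 3,5,6,7,9,10,11,12,13,14,15: 11000000011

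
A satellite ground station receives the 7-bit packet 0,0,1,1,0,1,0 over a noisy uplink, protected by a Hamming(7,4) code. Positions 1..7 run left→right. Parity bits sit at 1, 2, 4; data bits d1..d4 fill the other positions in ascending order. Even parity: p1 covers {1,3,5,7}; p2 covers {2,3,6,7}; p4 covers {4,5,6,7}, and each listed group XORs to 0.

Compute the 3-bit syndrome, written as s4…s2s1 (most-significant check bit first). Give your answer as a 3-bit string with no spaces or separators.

001

s1 (pos 1,3,5,7): 0⊕1⊕0⊕0 = 1
s2 (pos 2,3,6,7): 0⊕1⊕1⊕0 = 0
s4 (pos 4,5,6,7): 1⊕0⊕1⊕0 = 0
Syndrome s4…s1 = 001 → error at position 1.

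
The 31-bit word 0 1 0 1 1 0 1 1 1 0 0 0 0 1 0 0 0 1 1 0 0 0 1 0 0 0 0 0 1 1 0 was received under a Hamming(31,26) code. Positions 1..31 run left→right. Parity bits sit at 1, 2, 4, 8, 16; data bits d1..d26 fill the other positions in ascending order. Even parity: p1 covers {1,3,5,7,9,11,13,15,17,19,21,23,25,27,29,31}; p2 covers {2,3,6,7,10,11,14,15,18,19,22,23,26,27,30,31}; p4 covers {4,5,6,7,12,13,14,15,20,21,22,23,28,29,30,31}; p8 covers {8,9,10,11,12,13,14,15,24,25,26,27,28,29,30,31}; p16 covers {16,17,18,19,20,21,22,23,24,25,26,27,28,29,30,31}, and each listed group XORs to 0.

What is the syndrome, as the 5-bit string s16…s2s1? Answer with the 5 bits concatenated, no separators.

11110

s1 (pos 1,3,5,7,9,11,13,15,17,19,21,23,25,27,29,31): 0⊕0⊕1⊕1⊕1⊕0⊕0⊕0⊕0⊕1⊕0⊕1⊕0⊕0⊕1⊕0 = 0
s2 (pos 2,3,6,7,10,11,14,15,18,19,22,23,26,27,30,31): 1⊕0⊕0⊕1⊕0⊕0⊕1⊕0⊕1⊕1⊕0⊕1⊕0⊕0⊕1⊕0 = 1
s4 (pos 4,5,6,7,12,13,14,15,20,21,22,23,28,29,30,31): 1⊕1⊕0⊕1⊕0⊕0⊕1⊕0⊕0⊕0⊕0⊕1⊕0⊕1⊕1⊕0 = 1
s8 (pos 8,9,10,11,12,13,14,15,24,25,26,27,28,29,30,31): 1⊕1⊕0⊕0⊕0⊕0⊕1⊕0⊕0⊕0⊕0⊕0⊕0⊕1⊕1⊕0 = 1
s16 (pos 16,17,18,19,20,21,22,23,24,25,26,27,28,29,30,31): 0⊕0⊕1⊕1⊕0⊕0⊕0⊕1⊕0⊕0⊕0⊕0⊕0⊕1⊕1⊕0 = 1
Syndrome s16…s1 = 11110 → error at position 30.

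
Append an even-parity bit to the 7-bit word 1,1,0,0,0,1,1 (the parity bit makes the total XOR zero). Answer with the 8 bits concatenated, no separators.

XOR of the 7 data bits: 1⊕1⊕0⊕0⊕0⊕1⊕1 = 0
Parity bit = 0 (so all 8 bits XOR to 0).

11000110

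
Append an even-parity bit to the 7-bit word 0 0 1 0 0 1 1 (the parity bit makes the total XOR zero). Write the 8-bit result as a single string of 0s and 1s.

XOR of the 7 data bits: 0⊕0⊕1⊕0⊕0⊕1⊕1 = 1
Parity bit = 1 (so all 8 bits XOR to 0).

00100111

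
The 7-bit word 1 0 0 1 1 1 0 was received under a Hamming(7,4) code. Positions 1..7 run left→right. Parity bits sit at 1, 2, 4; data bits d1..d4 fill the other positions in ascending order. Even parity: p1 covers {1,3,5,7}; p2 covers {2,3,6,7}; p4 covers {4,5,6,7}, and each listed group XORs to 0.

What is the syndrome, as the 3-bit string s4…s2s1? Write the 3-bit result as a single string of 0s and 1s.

110

s1 (pos 1,3,5,7): 1⊕0⊕1⊕0 = 0
s2 (pos 2,3,6,7): 0⊕0⊕1⊕0 = 1
s4 (pos 4,5,6,7): 1⊕1⊕1⊕0 = 1
Syndrome s4…s1 = 110 → error at position 6.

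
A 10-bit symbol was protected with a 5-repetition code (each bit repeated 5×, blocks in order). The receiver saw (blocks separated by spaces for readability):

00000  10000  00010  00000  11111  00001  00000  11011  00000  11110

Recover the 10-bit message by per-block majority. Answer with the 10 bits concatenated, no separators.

Block 1 (00000): 0 ones → 0
Block 2 (10000): 1 one → 0
Block 3 (00010): 1 one → 0
Block 4 (00000): 0 ones → 0
Block 5 (11111): 5 ones → 1
Block 6 (00001): 1 one → 0
Block 7 (00000): 0 ones → 0
Block 8 (11011): 4 ones → 1
Block 9 (00000): 0 ones → 0
Block 10 (11110): 4 ones → 1

0000100101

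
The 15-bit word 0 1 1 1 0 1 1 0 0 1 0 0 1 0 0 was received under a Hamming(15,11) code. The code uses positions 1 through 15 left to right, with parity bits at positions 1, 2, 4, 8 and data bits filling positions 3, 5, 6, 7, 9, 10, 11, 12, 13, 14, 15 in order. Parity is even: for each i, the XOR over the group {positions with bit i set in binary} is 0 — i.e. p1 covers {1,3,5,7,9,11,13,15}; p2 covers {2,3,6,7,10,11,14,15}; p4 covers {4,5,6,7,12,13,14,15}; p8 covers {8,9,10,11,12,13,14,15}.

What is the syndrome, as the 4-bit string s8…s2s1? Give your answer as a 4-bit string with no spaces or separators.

0011

s1 (pos 1,3,5,7,9,11,13,15): 0⊕1⊕0⊕1⊕0⊕0⊕1⊕0 = 1
s2 (pos 2,3,6,7,10,11,14,15): 1⊕1⊕1⊕1⊕1⊕0⊕0⊕0 = 1
s4 (pos 4,5,6,7,12,13,14,15): 1⊕0⊕1⊕1⊕0⊕1⊕0⊕0 = 0
s8 (pos 8,9,10,11,12,13,14,15): 0⊕0⊕1⊕0⊕0⊕1⊕0⊕0 = 0
Syndrome s8…s1 = 0011 → error at position 3.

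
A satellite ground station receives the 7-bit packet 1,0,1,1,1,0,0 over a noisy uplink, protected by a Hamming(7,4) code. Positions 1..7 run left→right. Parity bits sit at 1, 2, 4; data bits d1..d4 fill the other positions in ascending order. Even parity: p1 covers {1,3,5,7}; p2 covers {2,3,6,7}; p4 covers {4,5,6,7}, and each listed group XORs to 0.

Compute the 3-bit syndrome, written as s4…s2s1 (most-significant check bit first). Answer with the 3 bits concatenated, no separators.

s1 (pos 1,3,5,7): 1⊕1⊕1⊕0 = 1
s2 (pos 2,3,6,7): 0⊕1⊕0⊕0 = 1
s4 (pos 4,5,6,7): 1⊕1⊕0⊕0 = 0
Syndrome s4…s1 = 011 → error at position 3.

011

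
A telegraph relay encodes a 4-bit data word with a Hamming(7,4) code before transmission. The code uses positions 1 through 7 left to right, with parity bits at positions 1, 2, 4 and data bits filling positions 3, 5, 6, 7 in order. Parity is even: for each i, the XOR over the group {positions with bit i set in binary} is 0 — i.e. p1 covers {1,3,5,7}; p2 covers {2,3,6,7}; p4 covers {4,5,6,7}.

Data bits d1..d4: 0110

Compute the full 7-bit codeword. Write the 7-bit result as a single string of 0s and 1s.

1100110

Place data at non-parity positions: p1 p2 0 p4 1 1 0
p1 (pos 1,3,5,7): XOR of data positions = 0⊕1⊕0 = 1
p2 (pos 2,3,6,7): XOR of data positions = 0⊕1⊕0 = 1
p4 (pos 4,5,6,7): XOR of data positions = 1⊕1⊕0 = 0
Codeword: 1100110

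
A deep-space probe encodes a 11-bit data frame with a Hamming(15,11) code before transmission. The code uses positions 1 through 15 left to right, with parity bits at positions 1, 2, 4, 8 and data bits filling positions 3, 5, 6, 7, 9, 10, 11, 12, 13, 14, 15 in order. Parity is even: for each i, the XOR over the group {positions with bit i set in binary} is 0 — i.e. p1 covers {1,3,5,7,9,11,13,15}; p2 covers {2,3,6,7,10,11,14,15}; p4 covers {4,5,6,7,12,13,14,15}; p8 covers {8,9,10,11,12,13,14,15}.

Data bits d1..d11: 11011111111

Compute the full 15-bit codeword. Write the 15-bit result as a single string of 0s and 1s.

101010111111111

Place data at non-parity positions: p1 p2 1 p4 1 0 1 p8 1 1 1 1 1 1 1
p1 (pos 1,3,5,7,9,11,13,15): XOR of data positions = 1⊕1⊕1⊕1⊕1⊕1⊕1 = 1
p2 (pos 2,3,6,7,10,11,14,15): XOR of data positions = 1⊕0⊕1⊕1⊕1⊕1⊕1 = 0
p4 (pos 4,5,6,7,12,13,14,15): XOR of data positions = 1⊕0⊕1⊕1⊕1⊕1⊕1 = 0
p8 (pos 8,9,10,11,12,13,14,15): XOR of data positions = 1⊕1⊕1⊕1⊕1⊕1⊕1 = 1
Codeword: 101010111111111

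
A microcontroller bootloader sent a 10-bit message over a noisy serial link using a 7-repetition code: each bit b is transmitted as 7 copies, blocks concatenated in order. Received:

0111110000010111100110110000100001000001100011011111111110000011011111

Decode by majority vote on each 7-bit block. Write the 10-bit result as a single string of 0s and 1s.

1010001101

Block 1 (0111110): 5 ones → 1
Block 2 (0000101): 2 ones → 0
Block 3 (1110011): 5 ones → 1
Block 4 (0110000): 2 ones → 0
Block 5 (1000010): 2 ones → 0
Block 6 (0000110): 2 ones → 0
Block 7 (0011011): 4 ones → 1
Block 8 (1111111): 7 ones → 1
Block 9 (1000001): 2 ones → 0
Block 10 (1011111): 6 ones → 1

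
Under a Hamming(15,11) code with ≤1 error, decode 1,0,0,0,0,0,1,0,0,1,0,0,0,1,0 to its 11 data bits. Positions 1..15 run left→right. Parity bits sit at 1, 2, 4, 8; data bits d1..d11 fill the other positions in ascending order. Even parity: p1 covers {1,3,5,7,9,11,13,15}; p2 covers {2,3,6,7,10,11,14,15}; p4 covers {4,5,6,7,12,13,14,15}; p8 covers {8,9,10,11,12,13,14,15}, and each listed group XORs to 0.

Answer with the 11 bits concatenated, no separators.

00010100010

s1 (pos 1,3,5,7,9,11,13,15): 1⊕0⊕0⊕1⊕0⊕0⊕0⊕0 = 0
s2 (pos 2,3,6,7,10,11,14,15): 0⊕0⊕0⊕1⊕1⊕0⊕1⊕0 = 1
s4 (pos 4,5,6,7,12,13,14,15): 0⊕0⊕0⊕1⊕0⊕0⊕1⊕0 = 0
s8 (pos 8,9,10,11,12,13,14,15): 0⊕0⊕1⊕0⊕0⊕0⊕1⊕0 = 0
Syndrome s8…s1 = 0010 → error at position 2.
Flip position 2: 100000100100010 → 110000100100010
Read data bits from positions 3,5,6,7,9,10,11,12,13,14,15: 00010100010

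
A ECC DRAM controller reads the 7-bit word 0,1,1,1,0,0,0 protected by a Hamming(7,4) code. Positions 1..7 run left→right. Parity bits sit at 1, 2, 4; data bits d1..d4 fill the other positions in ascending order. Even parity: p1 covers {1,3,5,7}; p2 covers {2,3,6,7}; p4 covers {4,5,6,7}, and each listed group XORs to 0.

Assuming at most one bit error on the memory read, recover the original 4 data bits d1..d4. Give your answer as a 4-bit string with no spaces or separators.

1100

s1 (pos 1,3,5,7): 0⊕1⊕0⊕0 = 1
s2 (pos 2,3,6,7): 1⊕1⊕0⊕0 = 0
s4 (pos 4,5,6,7): 1⊕0⊕0⊕0 = 1
Syndrome s4…s1 = 101 → error at position 5.
Flip position 5: 0111000 → 0111100
Read data bits from positions 3,5,6,7: 1100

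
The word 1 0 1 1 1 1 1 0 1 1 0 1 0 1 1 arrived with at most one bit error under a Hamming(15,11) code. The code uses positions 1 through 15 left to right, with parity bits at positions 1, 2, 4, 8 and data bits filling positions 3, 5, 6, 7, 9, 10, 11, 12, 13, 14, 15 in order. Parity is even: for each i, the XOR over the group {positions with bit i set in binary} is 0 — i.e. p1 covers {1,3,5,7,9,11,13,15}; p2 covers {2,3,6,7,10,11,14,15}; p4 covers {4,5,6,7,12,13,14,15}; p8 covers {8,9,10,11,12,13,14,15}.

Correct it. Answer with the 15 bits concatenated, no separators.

s1 (pos 1,3,5,7,9,11,13,15): 1⊕1⊕1⊕1⊕1⊕0⊕0⊕1 = 0
s2 (pos 2,3,6,7,10,11,14,15): 0⊕1⊕1⊕1⊕1⊕0⊕1⊕1 = 0
s4 (pos 4,5,6,7,12,13,14,15): 1⊕1⊕1⊕1⊕1⊕0⊕1⊕1 = 1
s8 (pos 8,9,10,11,12,13,14,15): 0⊕1⊕1⊕0⊕1⊕0⊕1⊕1 = 1
Syndrome s8…s1 = 1100 → error at position 12.
Flip position 12: 101111101101011 → 101111101100011

101111101100011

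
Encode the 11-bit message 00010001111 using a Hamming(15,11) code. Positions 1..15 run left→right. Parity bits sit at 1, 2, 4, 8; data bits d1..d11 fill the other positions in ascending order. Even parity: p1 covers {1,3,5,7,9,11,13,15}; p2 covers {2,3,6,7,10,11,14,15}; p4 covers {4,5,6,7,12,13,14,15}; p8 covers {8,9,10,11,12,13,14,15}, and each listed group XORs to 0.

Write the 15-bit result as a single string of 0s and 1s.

110100100001111

Place data at non-parity positions: p1 p2 0 p4 0 0 1 p8 0 0 0 1 1 1 1
p1 (pos 1,3,5,7,9,11,13,15): XOR of data positions = 0⊕0⊕1⊕0⊕0⊕1⊕1 = 1
p2 (pos 2,3,6,7,10,11,14,15): XOR of data positions = 0⊕0⊕1⊕0⊕0⊕1⊕1 = 1
p4 (pos 4,5,6,7,12,13,14,15): XOR of data positions = 0⊕0⊕1⊕1⊕1⊕1⊕1 = 1
p8 (pos 8,9,10,11,12,13,14,15): XOR of data positions = 0⊕0⊕0⊕1⊕1⊕1⊕1 = 0
Codeword: 110100100001111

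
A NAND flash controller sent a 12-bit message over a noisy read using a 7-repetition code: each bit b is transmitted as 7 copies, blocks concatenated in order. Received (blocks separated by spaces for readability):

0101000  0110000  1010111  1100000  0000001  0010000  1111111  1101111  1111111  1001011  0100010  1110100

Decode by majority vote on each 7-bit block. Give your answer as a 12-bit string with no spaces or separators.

001000111101

Block 1 (0101000): 2 ones → 0
Block 2 (0110000): 2 ones → 0
Block 3 (1010111): 5 ones → 1
Block 4 (1100000): 2 ones → 0
Block 5 (0000001): 1 one → 0
Block 6 (0010000): 1 one → 0
Block 7 (1111111): 7 ones → 1
Block 8 (1101111): 6 ones → 1
Block 9 (1111111): 7 ones → 1
Block 10 (1001011): 4 ones → 1
Block 11 (0100010): 2 ones → 0
Block 12 (1110100): 4 ones → 1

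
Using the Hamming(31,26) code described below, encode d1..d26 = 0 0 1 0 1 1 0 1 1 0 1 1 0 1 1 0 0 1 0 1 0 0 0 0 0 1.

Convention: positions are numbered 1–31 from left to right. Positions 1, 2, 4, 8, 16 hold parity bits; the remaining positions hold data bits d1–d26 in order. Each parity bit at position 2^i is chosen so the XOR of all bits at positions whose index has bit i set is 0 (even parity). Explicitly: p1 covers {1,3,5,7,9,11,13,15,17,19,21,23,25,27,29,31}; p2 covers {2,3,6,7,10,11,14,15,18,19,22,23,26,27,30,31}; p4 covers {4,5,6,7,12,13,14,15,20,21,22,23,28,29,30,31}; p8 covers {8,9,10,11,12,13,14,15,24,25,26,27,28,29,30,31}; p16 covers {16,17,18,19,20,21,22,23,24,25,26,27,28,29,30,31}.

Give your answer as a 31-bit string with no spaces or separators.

Place data at non-parity positions: p1 p2 0 p4 0 1 0 p8 1 1 0 1 1 0 1 p16 1 0 1 1 0 0 1 0 1 0 0 0 0 0 1
p1 (pos 1,3,5,7,9,11,13,15,17,19,21,23,25,27,29,31): XOR of data positions = 0⊕0⊕0⊕1⊕0⊕1⊕1⊕1⊕1⊕0⊕1⊕1⊕0⊕0⊕1 = 0
p2 (pos 2,3,6,7,10,11,14,15,18,19,22,23,26,27,30,31): XOR of data positions = 0⊕1⊕0⊕1⊕0⊕0⊕1⊕0⊕1⊕0⊕1⊕0⊕0⊕0⊕1 = 0
p4 (pos 4,5,6,7,12,13,14,15,20,21,22,23,28,29,30,31): XOR of data positions = 0⊕1⊕0⊕1⊕1⊕0⊕1⊕1⊕0⊕0⊕1⊕0⊕0⊕0⊕1 = 1
p8 (pos 8,9,10,11,12,13,14,15,24,25,26,27,28,29,30,31): XOR of data positions = 1⊕1⊕0⊕1⊕1⊕0⊕1⊕0⊕1⊕0⊕0⊕0⊕0⊕0⊕1 = 1
p16 (pos 16,17,18,19,20,21,22,23,24,25,26,27,28,29,30,31): XOR of data positions = 1⊕0⊕1⊕1⊕0⊕0⊕1⊕0⊕1⊕0⊕0⊕0⊕0⊕0⊕1 = 0
Codeword: 0001010111011010101100101000001

0001010111011010101100101000001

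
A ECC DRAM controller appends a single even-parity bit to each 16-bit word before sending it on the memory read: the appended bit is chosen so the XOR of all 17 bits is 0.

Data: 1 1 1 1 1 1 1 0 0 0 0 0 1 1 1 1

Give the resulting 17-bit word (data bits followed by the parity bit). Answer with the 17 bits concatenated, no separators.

11111110000011111

XOR of the 16 data bits: 1⊕1⊕1⊕1⊕1⊕1⊕1⊕0⊕0⊕0⊕0⊕0⊕1⊕1⊕1⊕1 = 1
Parity bit = 1 (so all 17 bits XOR to 0).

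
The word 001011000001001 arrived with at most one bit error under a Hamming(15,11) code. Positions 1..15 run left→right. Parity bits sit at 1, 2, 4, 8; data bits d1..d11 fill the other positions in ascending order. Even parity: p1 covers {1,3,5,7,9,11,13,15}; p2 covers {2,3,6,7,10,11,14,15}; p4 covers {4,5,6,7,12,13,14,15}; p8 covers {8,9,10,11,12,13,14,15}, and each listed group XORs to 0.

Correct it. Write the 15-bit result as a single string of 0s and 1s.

s1 (pos 1,3,5,7,9,11,13,15): 0⊕1⊕1⊕0⊕0⊕0⊕0⊕1 = 1
s2 (pos 2,3,6,7,10,11,14,15): 0⊕1⊕1⊕0⊕0⊕0⊕0⊕1 = 1
s4 (pos 4,5,6,7,12,13,14,15): 0⊕1⊕1⊕0⊕1⊕0⊕0⊕1 = 0
s8 (pos 8,9,10,11,12,13,14,15): 0⊕0⊕0⊕0⊕1⊕0⊕0⊕1 = 0
Syndrome s8…s1 = 0011 → error at position 3.
Flip position 3: 001011000001001 → 000011000001001

000011000001001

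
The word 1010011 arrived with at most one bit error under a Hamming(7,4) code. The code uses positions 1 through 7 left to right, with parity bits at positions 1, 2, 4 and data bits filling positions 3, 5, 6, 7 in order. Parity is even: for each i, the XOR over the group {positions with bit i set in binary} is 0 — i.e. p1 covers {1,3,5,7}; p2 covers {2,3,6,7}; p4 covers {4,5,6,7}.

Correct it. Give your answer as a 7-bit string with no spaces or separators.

1000011

s1 (pos 1,3,5,7): 1⊕1⊕0⊕1 = 1
s2 (pos 2,3,6,7): 0⊕1⊕1⊕1 = 1
s4 (pos 4,5,6,7): 0⊕0⊕1⊕1 = 0
Syndrome s4…s1 = 011 → error at position 3.
Flip position 3: 1010011 → 1000011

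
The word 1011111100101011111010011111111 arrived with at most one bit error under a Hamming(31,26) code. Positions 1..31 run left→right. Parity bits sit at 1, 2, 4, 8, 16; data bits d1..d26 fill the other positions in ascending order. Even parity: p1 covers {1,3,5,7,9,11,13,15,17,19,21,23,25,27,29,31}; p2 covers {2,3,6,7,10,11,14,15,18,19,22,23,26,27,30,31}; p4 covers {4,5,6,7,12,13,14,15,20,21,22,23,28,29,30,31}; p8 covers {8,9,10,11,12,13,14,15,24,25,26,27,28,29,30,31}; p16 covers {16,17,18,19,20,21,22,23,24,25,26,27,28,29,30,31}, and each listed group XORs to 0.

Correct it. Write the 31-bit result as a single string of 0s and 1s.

s1 (pos 1,3,5,7,9,11,13,15,17,19,21,23,25,27,29,31): 1⊕1⊕1⊕1⊕0⊕1⊕1⊕1⊕1⊕1⊕1⊕0⊕1⊕1⊕1⊕1 = 0
s2 (pos 2,3,6,7,10,11,14,15,18,19,22,23,26,27,30,31): 0⊕1⊕1⊕1⊕0⊕1⊕0⊕1⊕1⊕1⊕0⊕0⊕1⊕1⊕1⊕1 = 1
s4 (pos 4,5,6,7,12,13,14,15,20,21,22,23,28,29,30,31): 1⊕1⊕1⊕1⊕0⊕1⊕0⊕1⊕0⊕1⊕0⊕0⊕1⊕1⊕1⊕1 = 1
s8 (pos 8,9,10,11,12,13,14,15,24,25,26,27,28,29,30,31): 1⊕0⊕0⊕1⊕0⊕1⊕0⊕1⊕1⊕1⊕1⊕1⊕1⊕1⊕1⊕1 = 0
s16 (pos 16,17,18,19,20,21,22,23,24,25,26,27,28,29,30,31): 1⊕1⊕1⊕1⊕0⊕1⊕0⊕0⊕1⊕1⊕1⊕1⊕1⊕1⊕1⊕1 = 1
Syndrome s16…s1 = 10110 → error at position 22.
Flip position 22: 1011111100101011111010011111111 → 1011111100101011111011011111111

1011111100101011111011011111111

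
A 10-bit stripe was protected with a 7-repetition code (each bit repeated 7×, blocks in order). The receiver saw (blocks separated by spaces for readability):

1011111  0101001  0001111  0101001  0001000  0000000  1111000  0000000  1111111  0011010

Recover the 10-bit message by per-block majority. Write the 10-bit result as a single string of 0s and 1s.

1010001010

Block 1 (1011111): 6 ones → 1
Block 2 (0101001): 3 ones → 0
Block 3 (0001111): 4 ones → 1
Block 4 (0101001): 3 ones → 0
Block 5 (0001000): 1 one → 0
Block 6 (0000000): 0 ones → 0
Block 7 (1111000): 4 ones → 1
Block 8 (0000000): 0 ones → 0
Block 9 (1111111): 7 ones → 1
Block 10 (0011010): 3 ones → 0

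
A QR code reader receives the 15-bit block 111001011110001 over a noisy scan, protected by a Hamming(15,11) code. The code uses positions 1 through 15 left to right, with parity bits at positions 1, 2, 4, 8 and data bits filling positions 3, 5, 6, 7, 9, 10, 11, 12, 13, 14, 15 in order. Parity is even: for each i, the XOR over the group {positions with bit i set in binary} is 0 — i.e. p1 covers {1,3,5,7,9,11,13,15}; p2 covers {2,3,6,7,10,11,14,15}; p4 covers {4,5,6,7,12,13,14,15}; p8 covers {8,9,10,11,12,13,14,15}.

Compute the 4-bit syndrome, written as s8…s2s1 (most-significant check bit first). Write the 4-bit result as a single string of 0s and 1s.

1001

s1 (pos 1,3,5,7,9,11,13,15): 1⊕1⊕0⊕0⊕1⊕1⊕0⊕1 = 1
s2 (pos 2,3,6,7,10,11,14,15): 1⊕1⊕1⊕0⊕1⊕1⊕0⊕1 = 0
s4 (pos 4,5,6,7,12,13,14,15): 0⊕0⊕1⊕0⊕0⊕0⊕0⊕1 = 0
s8 (pos 8,9,10,11,12,13,14,15): 1⊕1⊕1⊕1⊕0⊕0⊕0⊕1 = 1
Syndrome s8…s1 = 1001 → error at position 9.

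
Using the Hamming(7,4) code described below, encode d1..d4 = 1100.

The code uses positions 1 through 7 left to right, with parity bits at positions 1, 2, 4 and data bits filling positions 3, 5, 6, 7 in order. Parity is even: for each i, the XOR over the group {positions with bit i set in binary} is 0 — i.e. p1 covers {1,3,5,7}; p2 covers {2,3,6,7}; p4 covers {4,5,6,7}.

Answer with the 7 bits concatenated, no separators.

Place data at non-parity positions: p1 p2 1 p4 1 0 0
p1 (pos 1,3,5,7): XOR of data positions = 1⊕1⊕0 = 0
p2 (pos 2,3,6,7): XOR of data positions = 1⊕0⊕0 = 1
p4 (pos 4,5,6,7): XOR of data positions = 1⊕0⊕0 = 1
Codeword: 0111100

0111100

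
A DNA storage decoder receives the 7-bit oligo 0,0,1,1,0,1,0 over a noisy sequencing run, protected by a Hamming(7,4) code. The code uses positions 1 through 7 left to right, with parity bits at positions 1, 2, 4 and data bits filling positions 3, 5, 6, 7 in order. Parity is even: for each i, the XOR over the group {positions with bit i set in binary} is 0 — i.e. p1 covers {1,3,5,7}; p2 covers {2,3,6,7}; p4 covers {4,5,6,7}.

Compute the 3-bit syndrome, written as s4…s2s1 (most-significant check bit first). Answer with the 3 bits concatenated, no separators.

001

s1 (pos 1,3,5,7): 0⊕1⊕0⊕0 = 1
s2 (pos 2,3,6,7): 0⊕1⊕1⊕0 = 0
s4 (pos 4,5,6,7): 1⊕0⊕1⊕0 = 0
Syndrome s4…s1 = 001 → error at position 1.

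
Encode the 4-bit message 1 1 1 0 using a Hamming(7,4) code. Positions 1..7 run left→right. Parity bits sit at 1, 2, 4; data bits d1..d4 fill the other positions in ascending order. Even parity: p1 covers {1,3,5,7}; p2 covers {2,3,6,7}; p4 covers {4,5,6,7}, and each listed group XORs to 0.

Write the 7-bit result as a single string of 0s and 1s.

0010110

Place data at non-parity positions: p1 p2 1 p4 1 1 0
p1 (pos 1,3,5,7): XOR of data positions = 1⊕1⊕0 = 0
p2 (pos 2,3,6,7): XOR of data positions = 1⊕1⊕0 = 0
p4 (pos 4,5,6,7): XOR of data positions = 1⊕1⊕0 = 0
Codeword: 0010110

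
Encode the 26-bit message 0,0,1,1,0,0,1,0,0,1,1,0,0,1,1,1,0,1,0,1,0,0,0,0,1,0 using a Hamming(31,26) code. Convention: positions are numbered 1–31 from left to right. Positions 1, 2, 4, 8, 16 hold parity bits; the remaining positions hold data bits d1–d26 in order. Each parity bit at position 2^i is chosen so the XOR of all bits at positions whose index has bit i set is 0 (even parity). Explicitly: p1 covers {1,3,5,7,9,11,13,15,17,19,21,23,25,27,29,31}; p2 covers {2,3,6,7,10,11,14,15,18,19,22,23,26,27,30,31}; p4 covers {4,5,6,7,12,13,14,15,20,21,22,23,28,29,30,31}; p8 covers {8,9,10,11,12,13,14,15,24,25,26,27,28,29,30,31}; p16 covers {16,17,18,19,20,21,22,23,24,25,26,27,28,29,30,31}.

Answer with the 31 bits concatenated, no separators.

1000011100100110001110101000010

Place data at non-parity positions: p1 p2 0 p4 0 1 1 p8 0 0 1 0 0 1 1 p16 0 0 1 1 1 0 1 0 1 0 0 0 0 1 0
p1 (pos 1,3,5,7,9,11,13,15,17,19,21,23,25,27,29,31): XOR of data positions = 0⊕0⊕1⊕0⊕1⊕0⊕1⊕0⊕1⊕1⊕1⊕1⊕0⊕0⊕0 = 1
p2 (pos 2,3,6,7,10,11,14,15,18,19,22,23,26,27,30,31): XOR of data positions = 0⊕1⊕1⊕0⊕1⊕1⊕1⊕0⊕1⊕0⊕1⊕0⊕0⊕1⊕0 = 0
p4 (pos 4,5,6,7,12,13,14,15,20,21,22,23,28,29,30,31): XOR of data positions = 0⊕1⊕1⊕0⊕0⊕1⊕1⊕1⊕1⊕0⊕1⊕0⊕0⊕1⊕0 = 0
p8 (pos 8,9,10,11,12,13,14,15,24,25,26,27,28,29,30,31): XOR of data positions = 0⊕0⊕1⊕0⊕0⊕1⊕1⊕0⊕1⊕0⊕0⊕0⊕0⊕1⊕0 = 1
p16 (pos 16,17,18,19,20,21,22,23,24,25,26,27,28,29,30,31): XOR of data positions = 0⊕0⊕1⊕1⊕1⊕0⊕1⊕0⊕1⊕0⊕0⊕0⊕0⊕1⊕0 = 0
Codeword: 1000011100100110001110101000010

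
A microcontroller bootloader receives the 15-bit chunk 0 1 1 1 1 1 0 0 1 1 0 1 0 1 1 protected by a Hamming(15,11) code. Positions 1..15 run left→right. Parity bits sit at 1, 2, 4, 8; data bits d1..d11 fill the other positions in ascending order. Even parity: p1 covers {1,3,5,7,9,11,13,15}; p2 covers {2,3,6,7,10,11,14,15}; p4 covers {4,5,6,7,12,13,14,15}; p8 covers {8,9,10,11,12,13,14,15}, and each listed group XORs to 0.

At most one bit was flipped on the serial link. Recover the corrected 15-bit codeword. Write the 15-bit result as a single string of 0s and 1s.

011111011101011

s1 (pos 1,3,5,7,9,11,13,15): 0⊕1⊕1⊕0⊕1⊕0⊕0⊕1 = 0
s2 (pos 2,3,6,7,10,11,14,15): 1⊕1⊕1⊕0⊕1⊕0⊕1⊕1 = 0
s4 (pos 4,5,6,7,12,13,14,15): 1⊕1⊕1⊕0⊕1⊕0⊕1⊕1 = 0
s8 (pos 8,9,10,11,12,13,14,15): 0⊕1⊕1⊕0⊕1⊕0⊕1⊕1 = 1
Syndrome s8…s1 = 1000 → error at position 8.
Flip position 8: 011111001101011 → 011111011101011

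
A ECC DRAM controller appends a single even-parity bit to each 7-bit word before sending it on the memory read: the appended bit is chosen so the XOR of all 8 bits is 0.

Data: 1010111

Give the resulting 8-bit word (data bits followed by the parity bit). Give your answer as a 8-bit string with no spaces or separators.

10101111

XOR of the 7 data bits: 1⊕0⊕1⊕0⊕1⊕1⊕1 = 1
Parity bit = 1 (so all 8 bits XOR to 0).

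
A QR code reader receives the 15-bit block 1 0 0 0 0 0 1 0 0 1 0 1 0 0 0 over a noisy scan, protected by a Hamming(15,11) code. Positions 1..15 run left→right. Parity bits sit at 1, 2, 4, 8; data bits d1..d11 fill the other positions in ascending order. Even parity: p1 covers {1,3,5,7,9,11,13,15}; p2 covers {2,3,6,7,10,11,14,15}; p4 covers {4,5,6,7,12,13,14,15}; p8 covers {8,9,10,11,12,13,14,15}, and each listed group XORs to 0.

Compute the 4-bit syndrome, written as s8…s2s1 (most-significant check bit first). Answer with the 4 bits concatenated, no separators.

s1 (pos 1,3,5,7,9,11,13,15): 1⊕0⊕0⊕1⊕0⊕0⊕0⊕0 = 0
s2 (pos 2,3,6,7,10,11,14,15): 0⊕0⊕0⊕1⊕1⊕0⊕0⊕0 = 0
s4 (pos 4,5,6,7,12,13,14,15): 0⊕0⊕0⊕1⊕1⊕0⊕0⊕0 = 0
s8 (pos 8,9,10,11,12,13,14,15): 0⊕0⊕1⊕0⊕1⊕0⊕0⊕0 = 0
Syndrome s8…s1 = 0000 → no error.

0000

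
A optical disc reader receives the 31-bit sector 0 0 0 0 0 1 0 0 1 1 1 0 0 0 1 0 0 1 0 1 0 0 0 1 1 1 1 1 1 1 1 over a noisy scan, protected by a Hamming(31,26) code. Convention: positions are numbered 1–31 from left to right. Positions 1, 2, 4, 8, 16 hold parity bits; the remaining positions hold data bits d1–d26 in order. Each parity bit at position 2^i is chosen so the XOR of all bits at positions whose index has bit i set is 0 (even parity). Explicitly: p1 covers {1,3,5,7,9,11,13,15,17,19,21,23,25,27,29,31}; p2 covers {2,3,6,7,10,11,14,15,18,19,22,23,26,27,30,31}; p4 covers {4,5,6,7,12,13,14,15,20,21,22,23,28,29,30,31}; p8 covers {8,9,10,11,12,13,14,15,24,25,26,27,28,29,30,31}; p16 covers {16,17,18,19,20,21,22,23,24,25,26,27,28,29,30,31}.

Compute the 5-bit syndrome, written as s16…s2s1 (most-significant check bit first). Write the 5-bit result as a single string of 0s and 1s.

00111

s1 (pos 1,3,5,7,9,11,13,15,17,19,21,23,25,27,29,31): 0⊕0⊕0⊕0⊕1⊕1⊕0⊕1⊕0⊕0⊕0⊕0⊕1⊕1⊕1⊕1 = 1
s2 (pos 2,3,6,7,10,11,14,15,18,19,22,23,26,27,30,31): 0⊕0⊕1⊕0⊕1⊕1⊕0⊕1⊕1⊕0⊕0⊕0⊕1⊕1⊕1⊕1 = 1
s4 (pos 4,5,6,7,12,13,14,15,20,21,22,23,28,29,30,31): 0⊕0⊕1⊕0⊕0⊕0⊕0⊕1⊕1⊕0⊕0⊕0⊕1⊕1⊕1⊕1 = 1
s8 (pos 8,9,10,11,12,13,14,15,24,25,26,27,28,29,30,31): 0⊕1⊕1⊕1⊕0⊕0⊕0⊕1⊕1⊕1⊕1⊕1⊕1⊕1⊕1⊕1 = 0
s16 (pos 16,17,18,19,20,21,22,23,24,25,26,27,28,29,30,31): 0⊕0⊕1⊕0⊕1⊕0⊕0⊕0⊕1⊕1⊕1⊕1⊕1⊕1⊕1⊕1 = 0
Syndrome s16…s1 = 00111 → error at position 7.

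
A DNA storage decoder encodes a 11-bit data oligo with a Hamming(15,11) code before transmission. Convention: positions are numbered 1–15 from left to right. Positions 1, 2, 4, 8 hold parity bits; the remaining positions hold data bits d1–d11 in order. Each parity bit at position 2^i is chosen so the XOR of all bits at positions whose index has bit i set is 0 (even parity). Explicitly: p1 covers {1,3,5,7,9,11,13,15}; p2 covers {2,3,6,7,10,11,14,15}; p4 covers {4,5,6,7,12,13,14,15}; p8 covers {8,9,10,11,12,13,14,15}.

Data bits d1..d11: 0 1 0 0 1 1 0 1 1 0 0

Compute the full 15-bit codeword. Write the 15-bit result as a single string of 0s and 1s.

Place data at non-parity positions: p1 p2 0 p4 1 0 0 p8 1 1 0 1 1 0 0
p1 (pos 1,3,5,7,9,11,13,15): XOR of data positions = 0⊕1⊕0⊕1⊕0⊕1⊕0 = 1
p2 (pos 2,3,6,7,10,11,14,15): XOR of data positions = 0⊕0⊕0⊕1⊕0⊕0⊕0 = 1
p4 (pos 4,5,6,7,12,13,14,15): XOR of data positions = 1⊕0⊕0⊕1⊕1⊕0⊕0 = 1
p8 (pos 8,9,10,11,12,13,14,15): XOR of data positions = 1⊕1⊕0⊕1⊕1⊕0⊕0 = 0
Codeword: 110110001101100

110110001101100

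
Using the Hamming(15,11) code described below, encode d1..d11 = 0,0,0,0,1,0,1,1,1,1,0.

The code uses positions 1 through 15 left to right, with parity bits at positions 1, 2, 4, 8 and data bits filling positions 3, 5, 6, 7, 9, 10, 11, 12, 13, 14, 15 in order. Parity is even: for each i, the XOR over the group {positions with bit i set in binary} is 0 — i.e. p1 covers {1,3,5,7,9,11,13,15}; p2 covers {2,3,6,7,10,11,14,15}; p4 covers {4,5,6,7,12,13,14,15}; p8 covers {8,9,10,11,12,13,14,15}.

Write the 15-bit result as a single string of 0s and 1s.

100100011011110

Place data at non-parity positions: p1 p2 0 p4 0 0 0 p8 1 0 1 1 1 1 0
p1 (pos 1,3,5,7,9,11,13,15): XOR of data positions = 0⊕0⊕0⊕1⊕1⊕1⊕0 = 1
p2 (pos 2,3,6,7,10,11,14,15): XOR of data positions = 0⊕0⊕0⊕0⊕1⊕1⊕0 = 0
p4 (pos 4,5,6,7,12,13,14,15): XOR of data positions = 0⊕0⊕0⊕1⊕1⊕1⊕0 = 1
p8 (pos 8,9,10,11,12,13,14,15): XOR of data positions = 1⊕0⊕1⊕1⊕1⊕1⊕0 = 1
Codeword: 100100011011110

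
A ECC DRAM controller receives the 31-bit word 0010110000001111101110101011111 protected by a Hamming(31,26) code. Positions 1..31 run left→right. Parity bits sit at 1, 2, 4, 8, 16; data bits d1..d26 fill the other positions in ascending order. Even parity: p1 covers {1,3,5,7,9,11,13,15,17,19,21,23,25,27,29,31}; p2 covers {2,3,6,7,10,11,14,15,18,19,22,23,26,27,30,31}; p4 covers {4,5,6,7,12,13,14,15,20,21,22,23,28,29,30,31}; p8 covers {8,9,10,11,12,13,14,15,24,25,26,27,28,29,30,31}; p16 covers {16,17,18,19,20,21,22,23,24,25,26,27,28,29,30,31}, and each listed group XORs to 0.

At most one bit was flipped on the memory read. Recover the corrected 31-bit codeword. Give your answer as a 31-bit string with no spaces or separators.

0010110001001111101110101011111

s1 (pos 1,3,5,7,9,11,13,15,17,19,21,23,25,27,29,31): 0⊕1⊕1⊕0⊕0⊕0⊕1⊕1⊕1⊕1⊕1⊕1⊕1⊕1⊕1⊕1 = 0
s2 (pos 2,3,6,7,10,11,14,15,18,19,22,23,26,27,30,31): 0⊕1⊕1⊕0⊕0⊕0⊕1⊕1⊕0⊕1⊕0⊕1⊕0⊕1⊕1⊕1 = 1
s4 (pos 4,5,6,7,12,13,14,15,20,21,22,23,28,29,30,31): 0⊕1⊕1⊕0⊕0⊕1⊕1⊕1⊕1⊕1⊕0⊕1⊕1⊕1⊕1⊕1 = 0
s8 (pos 8,9,10,11,12,13,14,15,24,25,26,27,28,29,30,31): 0⊕0⊕0⊕0⊕0⊕1⊕1⊕1⊕0⊕1⊕0⊕1⊕1⊕1⊕1⊕1 = 1
s16 (pos 16,17,18,19,20,21,22,23,24,25,26,27,28,29,30,31): 1⊕1⊕0⊕1⊕1⊕1⊕0⊕1⊕0⊕1⊕0⊕1⊕1⊕1⊕1⊕1 = 0
Syndrome s16…s1 = 01010 → error at position 10.
Flip position 10: 0010110000001111101110101011111 → 0010110001001111101110101011111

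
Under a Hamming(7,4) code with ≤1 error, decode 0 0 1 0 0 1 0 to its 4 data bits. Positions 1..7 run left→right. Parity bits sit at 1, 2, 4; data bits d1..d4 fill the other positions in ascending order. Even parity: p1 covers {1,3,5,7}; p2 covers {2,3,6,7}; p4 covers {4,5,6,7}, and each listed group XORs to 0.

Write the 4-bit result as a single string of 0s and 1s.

s1 (pos 1,3,5,7): 0⊕1⊕0⊕0 = 1
s2 (pos 2,3,6,7): 0⊕1⊕1⊕0 = 0
s4 (pos 4,5,6,7): 0⊕0⊕1⊕0 = 1
Syndrome s4…s1 = 101 → error at position 5.
Flip position 5: 0010010 → 0010110
Read data bits from positions 3,5,6,7: 1110

1110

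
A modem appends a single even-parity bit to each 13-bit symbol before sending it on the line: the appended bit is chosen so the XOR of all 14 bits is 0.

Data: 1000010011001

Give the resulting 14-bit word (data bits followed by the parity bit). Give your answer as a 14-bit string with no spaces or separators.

10000100110011

XOR of the 13 data bits: 1⊕0⊕0⊕0⊕0⊕1⊕0⊕0⊕1⊕1⊕0⊕0⊕1 = 1
Parity bit = 1 (so all 14 bits XOR to 0).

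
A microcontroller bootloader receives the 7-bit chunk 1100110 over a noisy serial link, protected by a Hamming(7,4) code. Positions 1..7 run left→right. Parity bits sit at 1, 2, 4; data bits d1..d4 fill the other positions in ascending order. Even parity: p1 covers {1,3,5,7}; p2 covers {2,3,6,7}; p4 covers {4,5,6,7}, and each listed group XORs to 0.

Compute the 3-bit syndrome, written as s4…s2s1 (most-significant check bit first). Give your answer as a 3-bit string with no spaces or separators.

000

s1 (pos 1,3,5,7): 1⊕0⊕1⊕0 = 0
s2 (pos 2,3,6,7): 1⊕0⊕1⊕0 = 0
s4 (pos 4,5,6,7): 0⊕1⊕1⊕0 = 0
Syndrome s4…s1 = 000 → no error.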